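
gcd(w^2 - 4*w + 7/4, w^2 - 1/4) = w - 1/2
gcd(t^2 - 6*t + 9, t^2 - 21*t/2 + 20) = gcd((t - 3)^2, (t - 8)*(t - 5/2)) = 1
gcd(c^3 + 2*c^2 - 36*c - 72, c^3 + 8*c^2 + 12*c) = c^2 + 8*c + 12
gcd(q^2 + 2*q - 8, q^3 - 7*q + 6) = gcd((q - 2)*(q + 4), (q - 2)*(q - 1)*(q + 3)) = q - 2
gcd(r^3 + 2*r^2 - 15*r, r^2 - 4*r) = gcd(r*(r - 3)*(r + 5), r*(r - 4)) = r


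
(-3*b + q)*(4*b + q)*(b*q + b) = -12*b^3*q - 12*b^3 + b^2*q^2 + b^2*q + b*q^3 + b*q^2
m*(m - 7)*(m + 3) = m^3 - 4*m^2 - 21*m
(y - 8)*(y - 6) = y^2 - 14*y + 48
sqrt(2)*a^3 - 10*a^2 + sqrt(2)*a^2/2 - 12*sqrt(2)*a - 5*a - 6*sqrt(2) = (a - 6*sqrt(2))*(a + sqrt(2))*(sqrt(2)*a + sqrt(2)/2)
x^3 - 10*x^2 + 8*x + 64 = (x - 8)*(x - 4)*(x + 2)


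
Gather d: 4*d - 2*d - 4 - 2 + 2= 2*d - 4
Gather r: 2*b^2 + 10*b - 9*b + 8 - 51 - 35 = 2*b^2 + b - 78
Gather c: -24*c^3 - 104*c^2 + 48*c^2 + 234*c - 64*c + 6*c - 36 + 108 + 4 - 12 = -24*c^3 - 56*c^2 + 176*c + 64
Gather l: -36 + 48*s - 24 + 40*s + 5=88*s - 55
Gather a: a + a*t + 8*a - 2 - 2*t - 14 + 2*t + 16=a*(t + 9)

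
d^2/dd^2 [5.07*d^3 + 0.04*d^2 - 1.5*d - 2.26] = 30.42*d + 0.08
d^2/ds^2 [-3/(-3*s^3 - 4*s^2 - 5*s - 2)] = 6*(-(9*s + 4)*(3*s^3 + 4*s^2 + 5*s + 2) + (9*s^2 + 8*s + 5)^2)/(3*s^3 + 4*s^2 + 5*s + 2)^3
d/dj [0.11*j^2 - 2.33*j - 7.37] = 0.22*j - 2.33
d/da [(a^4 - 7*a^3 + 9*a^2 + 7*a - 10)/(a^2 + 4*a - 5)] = (2*a^3 + 9*a^2 - 60*a + 5)/(a^2 + 10*a + 25)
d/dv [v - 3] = 1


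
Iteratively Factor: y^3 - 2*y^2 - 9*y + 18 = (y - 3)*(y^2 + y - 6) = (y - 3)*(y + 3)*(y - 2)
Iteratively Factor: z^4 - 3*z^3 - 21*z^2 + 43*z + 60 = (z + 1)*(z^3 - 4*z^2 - 17*z + 60) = (z - 5)*(z + 1)*(z^2 + z - 12) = (z - 5)*(z - 3)*(z + 1)*(z + 4)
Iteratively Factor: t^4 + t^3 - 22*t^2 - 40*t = (t)*(t^3 + t^2 - 22*t - 40) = t*(t - 5)*(t^2 + 6*t + 8) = t*(t - 5)*(t + 2)*(t + 4)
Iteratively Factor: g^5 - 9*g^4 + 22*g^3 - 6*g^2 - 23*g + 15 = (g - 1)*(g^4 - 8*g^3 + 14*g^2 + 8*g - 15) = (g - 5)*(g - 1)*(g^3 - 3*g^2 - g + 3) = (g - 5)*(g - 1)*(g + 1)*(g^2 - 4*g + 3) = (g - 5)*(g - 3)*(g - 1)*(g + 1)*(g - 1)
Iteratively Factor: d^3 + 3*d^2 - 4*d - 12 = (d + 3)*(d^2 - 4) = (d + 2)*(d + 3)*(d - 2)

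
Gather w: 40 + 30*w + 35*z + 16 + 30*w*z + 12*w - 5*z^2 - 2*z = w*(30*z + 42) - 5*z^2 + 33*z + 56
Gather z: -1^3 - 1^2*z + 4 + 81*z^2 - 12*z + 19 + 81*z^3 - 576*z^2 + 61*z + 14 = 81*z^3 - 495*z^2 + 48*z + 36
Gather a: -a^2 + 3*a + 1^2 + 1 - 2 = -a^2 + 3*a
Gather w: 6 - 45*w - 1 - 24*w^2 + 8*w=-24*w^2 - 37*w + 5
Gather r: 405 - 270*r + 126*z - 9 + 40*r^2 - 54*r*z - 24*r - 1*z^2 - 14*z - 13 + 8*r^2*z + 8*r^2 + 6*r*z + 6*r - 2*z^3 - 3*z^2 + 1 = r^2*(8*z + 48) + r*(-48*z - 288) - 2*z^3 - 4*z^2 + 112*z + 384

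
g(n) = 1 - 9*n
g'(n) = -9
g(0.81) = -6.29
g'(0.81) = -9.00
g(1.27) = -10.43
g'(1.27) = -9.00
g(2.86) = -24.74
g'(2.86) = -9.00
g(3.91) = -34.19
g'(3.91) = -9.00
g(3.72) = -32.48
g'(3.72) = -9.00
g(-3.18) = 29.62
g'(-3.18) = -9.00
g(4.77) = -41.93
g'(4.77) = -9.00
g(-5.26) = 48.34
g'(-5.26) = -9.00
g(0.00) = 1.00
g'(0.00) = -9.00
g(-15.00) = 136.00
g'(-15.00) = -9.00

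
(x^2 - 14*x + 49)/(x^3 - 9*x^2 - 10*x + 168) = (x - 7)/(x^2 - 2*x - 24)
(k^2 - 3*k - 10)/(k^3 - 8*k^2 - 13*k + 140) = (k + 2)/(k^2 - 3*k - 28)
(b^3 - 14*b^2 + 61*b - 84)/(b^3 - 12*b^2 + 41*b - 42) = (b - 4)/(b - 2)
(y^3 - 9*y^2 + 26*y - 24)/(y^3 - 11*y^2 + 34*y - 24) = (y^2 - 5*y + 6)/(y^2 - 7*y + 6)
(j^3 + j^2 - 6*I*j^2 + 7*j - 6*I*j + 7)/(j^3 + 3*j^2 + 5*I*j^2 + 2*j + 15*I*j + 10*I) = (j^2 - 6*I*j + 7)/(j^2 + j*(2 + 5*I) + 10*I)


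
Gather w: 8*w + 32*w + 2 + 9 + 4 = 40*w + 15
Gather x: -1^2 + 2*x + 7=2*x + 6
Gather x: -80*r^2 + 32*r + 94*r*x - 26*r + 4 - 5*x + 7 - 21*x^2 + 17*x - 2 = -80*r^2 + 6*r - 21*x^2 + x*(94*r + 12) + 9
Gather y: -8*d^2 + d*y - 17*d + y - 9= -8*d^2 - 17*d + y*(d + 1) - 9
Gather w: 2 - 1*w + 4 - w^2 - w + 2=-w^2 - 2*w + 8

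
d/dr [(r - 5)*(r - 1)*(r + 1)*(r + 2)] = 4*r^3 - 9*r^2 - 22*r + 3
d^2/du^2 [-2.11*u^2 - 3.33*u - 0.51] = -4.22000000000000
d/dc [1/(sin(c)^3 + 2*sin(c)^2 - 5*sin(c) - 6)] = (-3*sin(c)^2 - 4*sin(c) + 5)*cos(c)/(sin(c)^3 + 2*sin(c)^2 - 5*sin(c) - 6)^2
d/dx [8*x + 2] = 8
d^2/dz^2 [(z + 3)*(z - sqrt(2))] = 2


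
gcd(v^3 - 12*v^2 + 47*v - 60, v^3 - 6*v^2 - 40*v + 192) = v - 4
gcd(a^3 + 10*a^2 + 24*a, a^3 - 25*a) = a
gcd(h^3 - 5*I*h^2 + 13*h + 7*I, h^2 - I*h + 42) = h - 7*I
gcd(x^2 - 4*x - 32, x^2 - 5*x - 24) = x - 8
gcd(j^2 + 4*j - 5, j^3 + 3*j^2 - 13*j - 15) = j + 5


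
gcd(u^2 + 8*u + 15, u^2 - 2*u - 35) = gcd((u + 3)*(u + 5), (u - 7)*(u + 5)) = u + 5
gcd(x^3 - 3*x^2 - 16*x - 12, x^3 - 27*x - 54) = x - 6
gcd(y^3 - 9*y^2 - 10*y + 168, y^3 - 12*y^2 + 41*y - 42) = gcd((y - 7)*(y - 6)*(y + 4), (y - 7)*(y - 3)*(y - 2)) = y - 7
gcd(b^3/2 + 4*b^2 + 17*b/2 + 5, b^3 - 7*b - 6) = b^2 + 3*b + 2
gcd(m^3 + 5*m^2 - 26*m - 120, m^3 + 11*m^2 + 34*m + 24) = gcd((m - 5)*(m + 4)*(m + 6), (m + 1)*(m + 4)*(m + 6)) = m^2 + 10*m + 24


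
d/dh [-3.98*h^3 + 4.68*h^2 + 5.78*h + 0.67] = -11.94*h^2 + 9.36*h + 5.78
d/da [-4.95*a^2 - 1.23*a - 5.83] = -9.9*a - 1.23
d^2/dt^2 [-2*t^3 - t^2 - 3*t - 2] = -12*t - 2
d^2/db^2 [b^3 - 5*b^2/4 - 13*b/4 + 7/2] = 6*b - 5/2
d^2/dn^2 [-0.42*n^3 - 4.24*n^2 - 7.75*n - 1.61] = -2.52*n - 8.48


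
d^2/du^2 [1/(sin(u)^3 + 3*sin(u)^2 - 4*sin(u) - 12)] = (-9*sin(u)^6 - 33*sin(u)^5 - 16*sin(u)^4 - 24*sin(u)^3 - 130*sin(u)^2 + 48*sin(u) + 104)/(sin(u)^3 + 3*sin(u)^2 - 4*sin(u) - 12)^3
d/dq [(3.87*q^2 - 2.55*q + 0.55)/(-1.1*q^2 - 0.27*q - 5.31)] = (-3.8499*q^2 - 39.8894*q + 13.689)/(1.21*q^4 + 0.594*q^3 + 11.7549*q^2 + 2.8674*q + 28.1961)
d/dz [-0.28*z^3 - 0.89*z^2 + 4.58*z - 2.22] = -0.84*z^2 - 1.78*z + 4.58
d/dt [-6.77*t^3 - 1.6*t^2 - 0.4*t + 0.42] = -20.31*t^2 - 3.2*t - 0.4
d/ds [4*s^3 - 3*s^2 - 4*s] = 12*s^2 - 6*s - 4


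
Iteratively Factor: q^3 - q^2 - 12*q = (q + 3)*(q^2 - 4*q) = q*(q + 3)*(q - 4)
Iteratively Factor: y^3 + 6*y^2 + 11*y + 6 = (y + 1)*(y^2 + 5*y + 6) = (y + 1)*(y + 2)*(y + 3)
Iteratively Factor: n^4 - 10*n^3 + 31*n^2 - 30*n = (n - 3)*(n^3 - 7*n^2 + 10*n) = (n - 3)*(n - 2)*(n^2 - 5*n) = n*(n - 3)*(n - 2)*(n - 5)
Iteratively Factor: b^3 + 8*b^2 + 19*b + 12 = (b + 3)*(b^2 + 5*b + 4) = (b + 3)*(b + 4)*(b + 1)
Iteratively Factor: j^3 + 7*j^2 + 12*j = (j + 3)*(j^2 + 4*j) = j*(j + 3)*(j + 4)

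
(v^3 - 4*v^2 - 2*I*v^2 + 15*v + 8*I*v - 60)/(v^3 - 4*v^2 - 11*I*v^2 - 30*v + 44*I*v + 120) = (v + 3*I)/(v - 6*I)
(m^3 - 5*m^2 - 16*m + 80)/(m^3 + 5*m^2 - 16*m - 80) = (m - 5)/(m + 5)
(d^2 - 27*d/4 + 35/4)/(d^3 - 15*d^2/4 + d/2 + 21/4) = (d - 5)/(d^2 - 2*d - 3)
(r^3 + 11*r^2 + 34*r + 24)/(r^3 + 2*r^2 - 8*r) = (r^2 + 7*r + 6)/(r*(r - 2))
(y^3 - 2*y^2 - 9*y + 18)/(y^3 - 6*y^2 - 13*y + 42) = (y - 3)/(y - 7)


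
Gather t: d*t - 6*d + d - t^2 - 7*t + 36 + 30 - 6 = -5*d - t^2 + t*(d - 7) + 60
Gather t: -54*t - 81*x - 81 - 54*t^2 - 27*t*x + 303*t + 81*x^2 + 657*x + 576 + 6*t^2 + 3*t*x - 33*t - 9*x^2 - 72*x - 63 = -48*t^2 + t*(216 - 24*x) + 72*x^2 + 504*x + 432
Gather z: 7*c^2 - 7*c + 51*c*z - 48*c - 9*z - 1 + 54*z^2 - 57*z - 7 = 7*c^2 - 55*c + 54*z^2 + z*(51*c - 66) - 8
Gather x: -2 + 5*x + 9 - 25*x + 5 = 12 - 20*x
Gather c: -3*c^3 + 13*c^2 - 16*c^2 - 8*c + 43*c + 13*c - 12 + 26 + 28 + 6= -3*c^3 - 3*c^2 + 48*c + 48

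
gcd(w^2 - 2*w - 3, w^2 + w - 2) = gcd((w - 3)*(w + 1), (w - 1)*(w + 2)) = 1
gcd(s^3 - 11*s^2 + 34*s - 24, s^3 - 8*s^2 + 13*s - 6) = s^2 - 7*s + 6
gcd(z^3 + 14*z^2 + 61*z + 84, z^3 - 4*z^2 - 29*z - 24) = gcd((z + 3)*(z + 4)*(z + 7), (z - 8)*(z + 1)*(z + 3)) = z + 3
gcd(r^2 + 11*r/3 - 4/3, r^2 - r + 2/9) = r - 1/3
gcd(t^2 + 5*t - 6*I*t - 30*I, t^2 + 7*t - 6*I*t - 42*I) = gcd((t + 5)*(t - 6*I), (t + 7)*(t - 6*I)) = t - 6*I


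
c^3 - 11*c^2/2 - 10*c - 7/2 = (c - 7)*(c + 1/2)*(c + 1)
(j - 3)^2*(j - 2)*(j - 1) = j^4 - 9*j^3 + 29*j^2 - 39*j + 18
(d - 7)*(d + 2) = d^2 - 5*d - 14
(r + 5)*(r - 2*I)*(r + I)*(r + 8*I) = r^4 + 5*r^3 + 7*I*r^3 + 10*r^2 + 35*I*r^2 + 50*r + 16*I*r + 80*I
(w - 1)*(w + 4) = w^2 + 3*w - 4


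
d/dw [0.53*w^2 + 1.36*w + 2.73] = 1.06*w + 1.36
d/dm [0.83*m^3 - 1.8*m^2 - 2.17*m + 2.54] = 2.49*m^2 - 3.6*m - 2.17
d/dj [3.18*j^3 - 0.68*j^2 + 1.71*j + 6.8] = 9.54*j^2 - 1.36*j + 1.71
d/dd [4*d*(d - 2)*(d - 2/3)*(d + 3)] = 16*d^3 + 4*d^2 - 160*d/3 + 16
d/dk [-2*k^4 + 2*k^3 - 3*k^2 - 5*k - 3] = -8*k^3 + 6*k^2 - 6*k - 5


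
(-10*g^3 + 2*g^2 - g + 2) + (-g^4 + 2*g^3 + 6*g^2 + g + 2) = -g^4 - 8*g^3 + 8*g^2 + 4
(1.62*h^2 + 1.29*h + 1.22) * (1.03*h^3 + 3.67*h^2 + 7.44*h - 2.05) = 1.6686*h^5 + 7.2741*h^4 + 18.0437*h^3 + 10.754*h^2 + 6.4323*h - 2.501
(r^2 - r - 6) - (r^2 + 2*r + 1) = -3*r - 7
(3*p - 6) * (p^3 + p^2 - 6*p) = 3*p^4 - 3*p^3 - 24*p^2 + 36*p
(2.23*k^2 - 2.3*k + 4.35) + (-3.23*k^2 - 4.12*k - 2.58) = -1.0*k^2 - 6.42*k + 1.77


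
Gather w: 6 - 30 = -24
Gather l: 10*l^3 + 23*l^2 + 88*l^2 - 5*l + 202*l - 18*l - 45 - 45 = 10*l^3 + 111*l^2 + 179*l - 90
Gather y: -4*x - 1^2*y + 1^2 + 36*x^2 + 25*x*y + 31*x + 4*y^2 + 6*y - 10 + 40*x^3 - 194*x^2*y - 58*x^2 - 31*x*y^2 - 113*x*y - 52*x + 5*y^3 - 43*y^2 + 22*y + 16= 40*x^3 - 22*x^2 - 25*x + 5*y^3 + y^2*(-31*x - 39) + y*(-194*x^2 - 88*x + 27) + 7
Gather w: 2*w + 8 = 2*w + 8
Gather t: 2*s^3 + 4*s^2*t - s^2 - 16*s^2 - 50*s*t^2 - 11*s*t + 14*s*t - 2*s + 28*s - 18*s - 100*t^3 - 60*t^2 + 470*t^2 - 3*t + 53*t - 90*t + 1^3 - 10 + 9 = 2*s^3 - 17*s^2 + 8*s - 100*t^3 + t^2*(410 - 50*s) + t*(4*s^2 + 3*s - 40)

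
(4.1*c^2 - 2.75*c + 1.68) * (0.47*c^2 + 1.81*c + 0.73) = 1.927*c^4 + 6.1285*c^3 - 1.1949*c^2 + 1.0333*c + 1.2264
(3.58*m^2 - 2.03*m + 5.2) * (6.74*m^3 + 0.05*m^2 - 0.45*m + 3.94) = 24.1292*m^5 - 13.5032*m^4 + 33.3355*m^3 + 15.2787*m^2 - 10.3382*m + 20.488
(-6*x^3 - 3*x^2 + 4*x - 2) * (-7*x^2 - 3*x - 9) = 42*x^5 + 39*x^4 + 35*x^3 + 29*x^2 - 30*x + 18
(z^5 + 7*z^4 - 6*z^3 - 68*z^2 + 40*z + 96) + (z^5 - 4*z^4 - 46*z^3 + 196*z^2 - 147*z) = 2*z^5 + 3*z^4 - 52*z^3 + 128*z^2 - 107*z + 96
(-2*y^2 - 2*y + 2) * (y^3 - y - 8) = -2*y^5 - 2*y^4 + 4*y^3 + 18*y^2 + 14*y - 16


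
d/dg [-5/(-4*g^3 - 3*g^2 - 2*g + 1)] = 10*(-6*g^2 - 3*g - 1)/(4*g^3 + 3*g^2 + 2*g - 1)^2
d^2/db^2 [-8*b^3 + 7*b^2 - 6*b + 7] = 14 - 48*b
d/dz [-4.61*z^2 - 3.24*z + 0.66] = -9.22*z - 3.24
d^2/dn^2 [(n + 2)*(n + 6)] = 2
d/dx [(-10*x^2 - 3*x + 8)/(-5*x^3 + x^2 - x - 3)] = ((20*x + 3)*(5*x^3 - x^2 + x + 3) - (10*x^2 + 3*x - 8)*(15*x^2 - 2*x + 1))/(5*x^3 - x^2 + x + 3)^2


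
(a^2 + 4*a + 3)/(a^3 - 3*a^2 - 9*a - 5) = (a + 3)/(a^2 - 4*a - 5)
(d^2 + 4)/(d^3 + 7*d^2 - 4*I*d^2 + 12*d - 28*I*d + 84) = (d - 2*I)/(d^2 + d*(7 - 6*I) - 42*I)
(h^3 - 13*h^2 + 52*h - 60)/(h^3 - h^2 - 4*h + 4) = (h^2 - 11*h + 30)/(h^2 + h - 2)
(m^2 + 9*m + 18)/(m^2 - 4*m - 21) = (m + 6)/(m - 7)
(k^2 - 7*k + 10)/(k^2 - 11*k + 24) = (k^2 - 7*k + 10)/(k^2 - 11*k + 24)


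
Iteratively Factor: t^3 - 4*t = (t)*(t^2 - 4) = t*(t - 2)*(t + 2)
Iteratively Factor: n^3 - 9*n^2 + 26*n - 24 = (n - 4)*(n^2 - 5*n + 6) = (n - 4)*(n - 2)*(n - 3)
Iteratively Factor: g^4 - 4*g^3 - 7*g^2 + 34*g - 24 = (g - 2)*(g^3 - 2*g^2 - 11*g + 12) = (g - 2)*(g + 3)*(g^2 - 5*g + 4) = (g - 2)*(g - 1)*(g + 3)*(g - 4)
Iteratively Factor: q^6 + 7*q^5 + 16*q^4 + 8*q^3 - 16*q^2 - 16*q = (q + 2)*(q^5 + 5*q^4 + 6*q^3 - 4*q^2 - 8*q) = (q + 2)^2*(q^4 + 3*q^3 - 4*q) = q*(q + 2)^2*(q^3 + 3*q^2 - 4) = q*(q - 1)*(q + 2)^2*(q^2 + 4*q + 4) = q*(q - 1)*(q + 2)^3*(q + 2)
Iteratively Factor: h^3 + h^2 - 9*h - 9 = (h + 1)*(h^2 - 9) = (h + 1)*(h + 3)*(h - 3)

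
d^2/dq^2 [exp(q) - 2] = exp(q)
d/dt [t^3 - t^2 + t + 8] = 3*t^2 - 2*t + 1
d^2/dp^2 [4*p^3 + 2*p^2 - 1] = 24*p + 4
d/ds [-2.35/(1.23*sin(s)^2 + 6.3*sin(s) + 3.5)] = (5.781*sin(s) + 14.805)*cos(s)/(1.23*sin(s)^2 + 6.3*sin(s) + 3.5)^2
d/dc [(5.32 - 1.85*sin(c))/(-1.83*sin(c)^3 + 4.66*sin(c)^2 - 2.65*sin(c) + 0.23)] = (-6.771*sin(c)^3 + 37.8278*sin(c)^2 - 49.5824*sin(c) + 13.6725)*cos(c)/(3.3489*sin(c)^6 - 17.0556*sin(c)^5 + 31.4146*sin(c)^4 - 25.5398*sin(c)^3 + 9.1661*sin(c)^2 - 1.219*sin(c) + 0.0529)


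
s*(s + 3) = s^2 + 3*s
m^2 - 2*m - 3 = (m - 3)*(m + 1)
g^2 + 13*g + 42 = (g + 6)*(g + 7)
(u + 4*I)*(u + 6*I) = u^2 + 10*I*u - 24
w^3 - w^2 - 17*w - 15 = (w - 5)*(w + 1)*(w + 3)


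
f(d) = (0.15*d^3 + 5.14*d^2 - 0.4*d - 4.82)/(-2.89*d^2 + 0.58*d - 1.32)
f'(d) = (5.78*d - 0.58)*(0.15*d^3 + 5.14*d^2 - 0.4*d - 4.82)/(-2.89*d^2 + 0.58*d - 1.32)^2 + (0.45*d^2 + 10.28*d - 0.4)/(-2.89*d^2 + 0.58*d - 1.32) = (-0.4335*d^4 + 0.173999999999999*d^3 + 1.2312*d^2 - 41.4292*d + 3.3236)/(8.3521*d^4 - 3.3524*d^3 + 7.966*d^2 - 1.5312*d + 1.7424)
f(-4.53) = -1.40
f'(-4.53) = 0.00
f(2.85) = -1.70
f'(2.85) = -0.24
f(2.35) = -1.54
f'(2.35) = -0.39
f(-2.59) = -1.26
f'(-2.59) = 0.20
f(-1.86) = -1.03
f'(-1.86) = 0.51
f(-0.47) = 1.57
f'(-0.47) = 4.63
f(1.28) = -0.64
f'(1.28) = -1.72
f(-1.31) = -0.59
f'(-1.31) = 1.17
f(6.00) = -2.06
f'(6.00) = -0.07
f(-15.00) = -0.99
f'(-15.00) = -0.05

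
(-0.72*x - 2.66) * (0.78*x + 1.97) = -0.5616*x^2 - 3.4932*x - 5.2402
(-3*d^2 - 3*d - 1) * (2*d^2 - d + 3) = -6*d^4 - 3*d^3 - 8*d^2 - 8*d - 3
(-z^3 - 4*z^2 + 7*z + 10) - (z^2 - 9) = -z^3 - 5*z^2 + 7*z + 19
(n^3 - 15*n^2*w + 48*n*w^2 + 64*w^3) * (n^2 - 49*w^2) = n^5 - 15*n^4*w - n^3*w^2 + 799*n^2*w^3 - 2352*n*w^4 - 3136*w^5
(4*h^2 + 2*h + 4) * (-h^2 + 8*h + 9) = -4*h^4 + 30*h^3 + 48*h^2 + 50*h + 36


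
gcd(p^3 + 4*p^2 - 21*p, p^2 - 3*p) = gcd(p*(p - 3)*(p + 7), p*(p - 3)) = p^2 - 3*p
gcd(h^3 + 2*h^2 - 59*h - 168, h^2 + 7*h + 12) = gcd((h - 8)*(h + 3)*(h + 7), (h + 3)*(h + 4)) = h + 3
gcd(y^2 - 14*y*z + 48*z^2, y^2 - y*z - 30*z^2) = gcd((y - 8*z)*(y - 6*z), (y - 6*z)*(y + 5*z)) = y - 6*z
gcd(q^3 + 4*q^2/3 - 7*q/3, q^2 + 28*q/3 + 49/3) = q + 7/3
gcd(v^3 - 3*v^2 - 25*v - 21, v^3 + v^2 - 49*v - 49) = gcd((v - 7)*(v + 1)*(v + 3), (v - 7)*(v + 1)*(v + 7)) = v^2 - 6*v - 7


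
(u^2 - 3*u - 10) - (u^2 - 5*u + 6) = 2*u - 16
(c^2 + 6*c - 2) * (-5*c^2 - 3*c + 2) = -5*c^4 - 33*c^3 - 6*c^2 + 18*c - 4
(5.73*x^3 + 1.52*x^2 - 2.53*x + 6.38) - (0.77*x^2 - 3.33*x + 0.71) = 5.73*x^3 + 0.75*x^2 + 0.8*x + 5.67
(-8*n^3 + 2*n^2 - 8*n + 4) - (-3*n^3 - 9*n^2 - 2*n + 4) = -5*n^3 + 11*n^2 - 6*n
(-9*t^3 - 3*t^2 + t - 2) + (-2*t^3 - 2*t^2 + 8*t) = -11*t^3 - 5*t^2 + 9*t - 2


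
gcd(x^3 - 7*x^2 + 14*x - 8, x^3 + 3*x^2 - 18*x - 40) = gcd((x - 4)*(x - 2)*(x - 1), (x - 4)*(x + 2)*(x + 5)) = x - 4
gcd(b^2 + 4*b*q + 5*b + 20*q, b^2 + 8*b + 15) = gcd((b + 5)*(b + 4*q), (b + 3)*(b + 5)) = b + 5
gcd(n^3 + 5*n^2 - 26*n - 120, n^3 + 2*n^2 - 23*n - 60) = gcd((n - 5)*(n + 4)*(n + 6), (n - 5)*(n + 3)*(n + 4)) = n^2 - n - 20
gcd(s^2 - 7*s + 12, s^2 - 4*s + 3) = s - 3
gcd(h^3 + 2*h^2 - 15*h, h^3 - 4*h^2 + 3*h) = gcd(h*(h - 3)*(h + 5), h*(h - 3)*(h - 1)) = h^2 - 3*h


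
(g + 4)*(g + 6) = g^2 + 10*g + 24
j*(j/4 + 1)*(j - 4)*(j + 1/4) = j^4/4 + j^3/16 - 4*j^2 - j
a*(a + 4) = a^2 + 4*a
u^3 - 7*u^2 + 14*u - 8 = (u - 4)*(u - 2)*(u - 1)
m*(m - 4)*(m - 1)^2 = m^4 - 6*m^3 + 9*m^2 - 4*m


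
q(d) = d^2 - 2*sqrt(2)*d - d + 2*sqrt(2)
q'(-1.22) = -6.27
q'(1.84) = -0.15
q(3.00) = 0.34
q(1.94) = -0.84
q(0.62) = 0.84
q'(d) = 2*d - 2*sqrt(2) - 1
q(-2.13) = 15.52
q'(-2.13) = -8.09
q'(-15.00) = -33.83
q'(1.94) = 0.05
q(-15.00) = 285.25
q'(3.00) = 2.17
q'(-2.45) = -8.73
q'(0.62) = -2.59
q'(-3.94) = -11.71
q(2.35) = -0.65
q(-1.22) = 8.99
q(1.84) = -0.83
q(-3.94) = 33.44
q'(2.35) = 0.87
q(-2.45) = 18.21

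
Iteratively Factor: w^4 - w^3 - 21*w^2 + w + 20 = (w - 1)*(w^3 - 21*w - 20) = (w - 1)*(w + 1)*(w^2 - w - 20) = (w - 1)*(w + 1)*(w + 4)*(w - 5)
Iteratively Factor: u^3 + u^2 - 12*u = (u + 4)*(u^2 - 3*u) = (u - 3)*(u + 4)*(u)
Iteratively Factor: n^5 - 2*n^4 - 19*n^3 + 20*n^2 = (n)*(n^4 - 2*n^3 - 19*n^2 + 20*n) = n*(n - 5)*(n^3 + 3*n^2 - 4*n) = n*(n - 5)*(n - 1)*(n^2 + 4*n) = n^2*(n - 5)*(n - 1)*(n + 4)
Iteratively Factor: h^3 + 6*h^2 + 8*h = (h)*(h^2 + 6*h + 8) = h*(h + 2)*(h + 4)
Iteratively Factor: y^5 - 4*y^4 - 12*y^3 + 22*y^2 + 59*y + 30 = (y + 1)*(y^4 - 5*y^3 - 7*y^2 + 29*y + 30) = (y + 1)*(y + 2)*(y^3 - 7*y^2 + 7*y + 15) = (y + 1)^2*(y + 2)*(y^2 - 8*y + 15) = (y - 3)*(y + 1)^2*(y + 2)*(y - 5)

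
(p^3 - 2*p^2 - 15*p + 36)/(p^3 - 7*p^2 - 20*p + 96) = (p - 3)/(p - 8)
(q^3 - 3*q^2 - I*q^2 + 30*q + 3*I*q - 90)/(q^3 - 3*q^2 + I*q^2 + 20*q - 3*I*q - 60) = (q - 6*I)/(q - 4*I)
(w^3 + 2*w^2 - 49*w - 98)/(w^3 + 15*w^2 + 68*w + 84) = (w - 7)/(w + 6)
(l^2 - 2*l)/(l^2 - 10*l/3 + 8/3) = 3*l/(3*l - 4)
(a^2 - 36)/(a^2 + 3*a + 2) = (a^2 - 36)/(a^2 + 3*a + 2)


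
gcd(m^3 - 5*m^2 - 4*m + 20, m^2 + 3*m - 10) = m - 2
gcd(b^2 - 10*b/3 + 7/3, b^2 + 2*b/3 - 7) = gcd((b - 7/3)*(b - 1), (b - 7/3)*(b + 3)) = b - 7/3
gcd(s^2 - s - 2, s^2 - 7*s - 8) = s + 1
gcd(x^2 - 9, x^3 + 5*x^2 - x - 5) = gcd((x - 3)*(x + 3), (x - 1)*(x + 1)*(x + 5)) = 1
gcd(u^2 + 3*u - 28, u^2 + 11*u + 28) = u + 7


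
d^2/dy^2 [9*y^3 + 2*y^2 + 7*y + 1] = 54*y + 4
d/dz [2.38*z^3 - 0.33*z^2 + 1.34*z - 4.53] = 7.14*z^2 - 0.66*z + 1.34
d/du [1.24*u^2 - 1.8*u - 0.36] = 2.48*u - 1.8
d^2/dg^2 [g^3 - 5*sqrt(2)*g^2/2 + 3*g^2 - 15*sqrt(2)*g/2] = 6*g - 5*sqrt(2) + 6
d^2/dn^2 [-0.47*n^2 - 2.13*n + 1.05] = -0.940000000000000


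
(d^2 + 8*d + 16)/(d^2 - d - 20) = (d + 4)/(d - 5)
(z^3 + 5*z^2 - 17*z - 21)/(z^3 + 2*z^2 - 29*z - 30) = (z^2 + 4*z - 21)/(z^2 + z - 30)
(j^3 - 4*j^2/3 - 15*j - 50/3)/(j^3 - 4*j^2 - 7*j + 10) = (j + 5/3)/(j - 1)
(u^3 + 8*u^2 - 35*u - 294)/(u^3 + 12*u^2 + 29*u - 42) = (u^2 + u - 42)/(u^2 + 5*u - 6)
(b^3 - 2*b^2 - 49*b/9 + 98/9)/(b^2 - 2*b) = b - 49/(9*b)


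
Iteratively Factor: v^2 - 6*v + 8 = (v - 2)*(v - 4)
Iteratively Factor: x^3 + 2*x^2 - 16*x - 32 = (x + 2)*(x^2 - 16) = (x + 2)*(x + 4)*(x - 4)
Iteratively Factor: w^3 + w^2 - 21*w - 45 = (w + 3)*(w^2 - 2*w - 15) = (w + 3)^2*(w - 5)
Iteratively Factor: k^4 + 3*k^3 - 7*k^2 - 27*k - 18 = (k + 1)*(k^3 + 2*k^2 - 9*k - 18) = (k + 1)*(k + 2)*(k^2 - 9) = (k - 3)*(k + 1)*(k + 2)*(k + 3)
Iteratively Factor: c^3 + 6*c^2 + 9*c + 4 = (c + 1)*(c^2 + 5*c + 4) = (c + 1)*(c + 4)*(c + 1)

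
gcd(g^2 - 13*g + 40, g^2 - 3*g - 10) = g - 5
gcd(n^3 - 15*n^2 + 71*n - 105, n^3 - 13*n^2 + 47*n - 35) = n^2 - 12*n + 35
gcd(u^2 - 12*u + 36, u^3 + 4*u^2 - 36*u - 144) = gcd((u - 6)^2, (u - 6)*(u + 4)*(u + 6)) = u - 6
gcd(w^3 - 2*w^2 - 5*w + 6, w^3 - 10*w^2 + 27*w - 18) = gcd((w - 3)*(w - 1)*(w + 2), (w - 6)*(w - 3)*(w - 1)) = w^2 - 4*w + 3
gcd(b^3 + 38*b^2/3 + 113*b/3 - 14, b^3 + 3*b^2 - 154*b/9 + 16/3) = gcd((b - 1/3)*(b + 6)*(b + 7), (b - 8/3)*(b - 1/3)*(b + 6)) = b^2 + 17*b/3 - 2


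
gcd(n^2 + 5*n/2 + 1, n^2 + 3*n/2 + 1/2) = n + 1/2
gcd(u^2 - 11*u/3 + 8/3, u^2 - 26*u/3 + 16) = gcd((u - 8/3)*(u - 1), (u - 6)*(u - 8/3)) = u - 8/3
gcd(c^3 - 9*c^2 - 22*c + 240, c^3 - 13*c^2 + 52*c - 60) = c - 6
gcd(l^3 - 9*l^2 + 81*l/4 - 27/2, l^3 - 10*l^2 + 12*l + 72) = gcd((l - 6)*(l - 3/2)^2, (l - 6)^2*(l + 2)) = l - 6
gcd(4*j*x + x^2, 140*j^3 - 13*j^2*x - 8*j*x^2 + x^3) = 4*j + x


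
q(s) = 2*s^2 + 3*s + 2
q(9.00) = 191.00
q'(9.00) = 39.00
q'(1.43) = 8.72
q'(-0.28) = 1.88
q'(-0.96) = -0.84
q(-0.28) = 1.32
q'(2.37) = 12.48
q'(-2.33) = -6.32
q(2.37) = 20.34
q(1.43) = 10.38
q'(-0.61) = 0.56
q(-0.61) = 0.91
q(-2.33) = 5.87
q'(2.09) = 11.36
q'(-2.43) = -6.72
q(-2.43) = 6.52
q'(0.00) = 3.00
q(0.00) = 2.00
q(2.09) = 17.01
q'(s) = 4*s + 3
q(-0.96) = 0.96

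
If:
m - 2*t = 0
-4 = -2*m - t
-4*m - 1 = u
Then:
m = 8/5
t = 4/5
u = -37/5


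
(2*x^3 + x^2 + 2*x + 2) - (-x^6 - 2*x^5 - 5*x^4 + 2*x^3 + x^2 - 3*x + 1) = x^6 + 2*x^5 + 5*x^4 + 5*x + 1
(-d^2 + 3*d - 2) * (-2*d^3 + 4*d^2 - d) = 2*d^5 - 10*d^4 + 17*d^3 - 11*d^2 + 2*d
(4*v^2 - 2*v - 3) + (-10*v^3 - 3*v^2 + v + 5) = -10*v^3 + v^2 - v + 2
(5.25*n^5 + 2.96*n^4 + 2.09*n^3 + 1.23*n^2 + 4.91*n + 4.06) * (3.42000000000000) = 17.955*n^5 + 10.1232*n^4 + 7.1478*n^3 + 4.2066*n^2 + 16.7922*n + 13.8852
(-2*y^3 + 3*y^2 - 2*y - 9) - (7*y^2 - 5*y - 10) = -2*y^3 - 4*y^2 + 3*y + 1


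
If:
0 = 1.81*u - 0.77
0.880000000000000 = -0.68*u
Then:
No Solution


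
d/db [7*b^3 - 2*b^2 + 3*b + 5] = 21*b^2 - 4*b + 3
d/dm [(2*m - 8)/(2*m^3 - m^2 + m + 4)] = 2*(2*m^3 - m^2 + m - (m - 4)*(6*m^2 - 2*m + 1) + 4)/(2*m^3 - m^2 + m + 4)^2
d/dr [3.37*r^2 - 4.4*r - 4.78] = 6.74*r - 4.4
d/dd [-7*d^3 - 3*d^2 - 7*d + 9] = -21*d^2 - 6*d - 7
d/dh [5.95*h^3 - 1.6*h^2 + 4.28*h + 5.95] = 17.85*h^2 - 3.2*h + 4.28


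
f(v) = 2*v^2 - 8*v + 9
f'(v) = 4*v - 8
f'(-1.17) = -12.68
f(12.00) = 201.00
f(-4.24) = 78.88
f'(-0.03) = -8.12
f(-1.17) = 21.10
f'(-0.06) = -8.24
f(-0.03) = 9.24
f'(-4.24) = -24.96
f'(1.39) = -2.44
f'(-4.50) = -26.00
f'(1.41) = -2.36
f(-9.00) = 243.00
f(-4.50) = 85.50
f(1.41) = 1.70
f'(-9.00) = -44.00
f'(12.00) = 40.00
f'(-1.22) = -12.88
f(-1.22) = 21.74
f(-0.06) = 9.49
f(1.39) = 1.74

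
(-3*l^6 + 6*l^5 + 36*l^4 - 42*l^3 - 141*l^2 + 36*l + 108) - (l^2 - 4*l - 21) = -3*l^6 + 6*l^5 + 36*l^4 - 42*l^3 - 142*l^2 + 40*l + 129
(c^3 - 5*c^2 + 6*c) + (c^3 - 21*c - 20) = 2*c^3 - 5*c^2 - 15*c - 20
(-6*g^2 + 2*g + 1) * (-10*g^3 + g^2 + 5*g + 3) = 60*g^5 - 26*g^4 - 38*g^3 - 7*g^2 + 11*g + 3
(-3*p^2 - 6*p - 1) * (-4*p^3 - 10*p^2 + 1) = 12*p^5 + 54*p^4 + 64*p^3 + 7*p^2 - 6*p - 1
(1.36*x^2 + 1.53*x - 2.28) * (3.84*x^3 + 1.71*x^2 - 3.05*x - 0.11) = 5.2224*x^5 + 8.2008*x^4 - 10.2869*x^3 - 8.7149*x^2 + 6.7857*x + 0.2508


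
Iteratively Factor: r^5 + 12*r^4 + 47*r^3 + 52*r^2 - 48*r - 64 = (r + 4)*(r^4 + 8*r^3 + 15*r^2 - 8*r - 16) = (r + 4)^2*(r^3 + 4*r^2 - r - 4) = (r + 4)^3*(r^2 - 1) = (r + 1)*(r + 4)^3*(r - 1)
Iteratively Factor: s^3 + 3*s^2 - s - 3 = (s - 1)*(s^2 + 4*s + 3) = (s - 1)*(s + 1)*(s + 3)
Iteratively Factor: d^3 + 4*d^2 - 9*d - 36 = (d + 4)*(d^2 - 9) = (d + 3)*(d + 4)*(d - 3)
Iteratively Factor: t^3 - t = (t)*(t^2 - 1) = t*(t + 1)*(t - 1)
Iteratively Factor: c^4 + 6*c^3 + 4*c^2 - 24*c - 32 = (c - 2)*(c^3 + 8*c^2 + 20*c + 16) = (c - 2)*(c + 2)*(c^2 + 6*c + 8) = (c - 2)*(c + 2)^2*(c + 4)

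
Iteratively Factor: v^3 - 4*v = (v - 2)*(v^2 + 2*v) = (v - 2)*(v + 2)*(v)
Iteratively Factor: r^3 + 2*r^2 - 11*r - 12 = (r + 4)*(r^2 - 2*r - 3) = (r + 1)*(r + 4)*(r - 3)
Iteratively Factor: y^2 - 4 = (y - 2)*(y + 2)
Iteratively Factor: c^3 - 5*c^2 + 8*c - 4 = (c - 2)*(c^2 - 3*c + 2) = (c - 2)*(c - 1)*(c - 2)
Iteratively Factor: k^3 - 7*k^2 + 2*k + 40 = (k - 5)*(k^2 - 2*k - 8) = (k - 5)*(k + 2)*(k - 4)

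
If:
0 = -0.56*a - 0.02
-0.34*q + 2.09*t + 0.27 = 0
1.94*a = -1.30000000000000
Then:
No Solution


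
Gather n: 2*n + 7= 2*n + 7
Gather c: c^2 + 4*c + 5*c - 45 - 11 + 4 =c^2 + 9*c - 52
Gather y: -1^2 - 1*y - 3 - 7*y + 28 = 24 - 8*y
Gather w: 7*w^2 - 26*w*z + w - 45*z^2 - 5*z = 7*w^2 + w*(1 - 26*z) - 45*z^2 - 5*z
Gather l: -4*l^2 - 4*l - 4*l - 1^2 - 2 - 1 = -4*l^2 - 8*l - 4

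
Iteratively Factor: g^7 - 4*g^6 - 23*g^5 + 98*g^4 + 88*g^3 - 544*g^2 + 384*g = (g - 2)*(g^6 - 2*g^5 - 27*g^4 + 44*g^3 + 176*g^2 - 192*g) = (g - 2)*(g + 3)*(g^5 - 5*g^4 - 12*g^3 + 80*g^2 - 64*g) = g*(g - 2)*(g + 3)*(g^4 - 5*g^3 - 12*g^2 + 80*g - 64) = g*(g - 4)*(g - 2)*(g + 3)*(g^3 - g^2 - 16*g + 16) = g*(g - 4)^2*(g - 2)*(g + 3)*(g^2 + 3*g - 4) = g*(g - 4)^2*(g - 2)*(g - 1)*(g + 3)*(g + 4)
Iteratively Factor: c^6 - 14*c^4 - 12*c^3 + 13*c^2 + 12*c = (c - 4)*(c^5 + 4*c^4 + 2*c^3 - 4*c^2 - 3*c) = (c - 4)*(c + 1)*(c^4 + 3*c^3 - c^2 - 3*c) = (c - 4)*(c + 1)*(c + 3)*(c^3 - c) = (c - 4)*(c - 1)*(c + 1)*(c + 3)*(c^2 + c) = (c - 4)*(c - 1)*(c + 1)^2*(c + 3)*(c)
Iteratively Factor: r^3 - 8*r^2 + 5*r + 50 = (r - 5)*(r^2 - 3*r - 10) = (r - 5)^2*(r + 2)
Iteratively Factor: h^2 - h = (h)*(h - 1)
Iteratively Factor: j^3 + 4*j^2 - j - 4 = (j + 4)*(j^2 - 1) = (j + 1)*(j + 4)*(j - 1)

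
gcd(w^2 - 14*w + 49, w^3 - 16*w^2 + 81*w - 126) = w - 7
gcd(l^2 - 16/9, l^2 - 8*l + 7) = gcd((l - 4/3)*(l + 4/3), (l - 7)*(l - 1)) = 1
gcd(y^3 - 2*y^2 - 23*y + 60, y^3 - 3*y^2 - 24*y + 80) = y^2 + y - 20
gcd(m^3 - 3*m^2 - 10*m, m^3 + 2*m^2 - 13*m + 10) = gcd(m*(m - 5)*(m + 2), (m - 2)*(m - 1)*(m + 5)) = 1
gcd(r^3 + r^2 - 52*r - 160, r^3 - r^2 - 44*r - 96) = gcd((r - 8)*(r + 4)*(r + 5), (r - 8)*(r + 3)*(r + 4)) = r^2 - 4*r - 32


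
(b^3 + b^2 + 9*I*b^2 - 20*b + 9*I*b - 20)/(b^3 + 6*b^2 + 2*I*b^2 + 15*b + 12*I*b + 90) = (b^2 + b*(1 + 4*I) + 4*I)/(b^2 + 3*b*(2 - I) - 18*I)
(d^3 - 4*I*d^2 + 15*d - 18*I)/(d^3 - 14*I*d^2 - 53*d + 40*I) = (d^2 - 3*I*d + 18)/(d^2 - 13*I*d - 40)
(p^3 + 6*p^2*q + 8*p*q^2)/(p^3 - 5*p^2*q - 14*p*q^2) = (p + 4*q)/(p - 7*q)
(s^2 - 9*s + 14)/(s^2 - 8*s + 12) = (s - 7)/(s - 6)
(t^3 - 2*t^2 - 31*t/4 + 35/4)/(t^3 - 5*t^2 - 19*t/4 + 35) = (t - 1)/(t - 4)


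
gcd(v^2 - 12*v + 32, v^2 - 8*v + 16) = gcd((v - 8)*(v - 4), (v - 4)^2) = v - 4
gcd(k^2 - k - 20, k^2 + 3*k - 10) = 1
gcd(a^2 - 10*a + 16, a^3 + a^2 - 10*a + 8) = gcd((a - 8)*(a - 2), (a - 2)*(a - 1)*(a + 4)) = a - 2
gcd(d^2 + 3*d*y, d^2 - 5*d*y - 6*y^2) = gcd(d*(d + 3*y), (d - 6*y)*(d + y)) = 1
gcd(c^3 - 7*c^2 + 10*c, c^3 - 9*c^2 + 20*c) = c^2 - 5*c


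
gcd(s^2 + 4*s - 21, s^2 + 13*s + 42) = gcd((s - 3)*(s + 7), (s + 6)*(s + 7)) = s + 7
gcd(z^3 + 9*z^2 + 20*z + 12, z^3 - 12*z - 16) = z + 2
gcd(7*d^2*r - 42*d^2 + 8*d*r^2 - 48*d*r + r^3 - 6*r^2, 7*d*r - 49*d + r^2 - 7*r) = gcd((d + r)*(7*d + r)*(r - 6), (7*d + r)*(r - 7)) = 7*d + r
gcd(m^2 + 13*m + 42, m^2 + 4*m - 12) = m + 6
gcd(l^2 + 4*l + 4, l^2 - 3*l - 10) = l + 2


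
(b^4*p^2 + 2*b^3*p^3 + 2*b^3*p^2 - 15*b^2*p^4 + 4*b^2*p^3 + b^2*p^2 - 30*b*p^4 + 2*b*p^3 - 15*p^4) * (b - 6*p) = b^5*p^2 - 4*b^4*p^3 + 2*b^4*p^2 - 27*b^3*p^4 - 8*b^3*p^3 + b^3*p^2 + 90*b^2*p^5 - 54*b^2*p^4 - 4*b^2*p^3 + 180*b*p^5 - 27*b*p^4 + 90*p^5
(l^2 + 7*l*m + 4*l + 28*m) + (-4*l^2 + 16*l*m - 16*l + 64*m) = -3*l^2 + 23*l*m - 12*l + 92*m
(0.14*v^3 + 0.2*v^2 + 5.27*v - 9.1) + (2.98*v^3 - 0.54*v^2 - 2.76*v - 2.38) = 3.12*v^3 - 0.34*v^2 + 2.51*v - 11.48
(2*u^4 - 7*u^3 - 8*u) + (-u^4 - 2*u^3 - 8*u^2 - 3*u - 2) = u^4 - 9*u^3 - 8*u^2 - 11*u - 2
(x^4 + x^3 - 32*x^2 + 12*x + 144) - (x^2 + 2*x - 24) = x^4 + x^3 - 33*x^2 + 10*x + 168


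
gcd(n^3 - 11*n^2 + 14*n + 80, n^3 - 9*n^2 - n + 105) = n - 5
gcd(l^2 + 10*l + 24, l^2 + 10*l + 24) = l^2 + 10*l + 24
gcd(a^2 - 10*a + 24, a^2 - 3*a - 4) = a - 4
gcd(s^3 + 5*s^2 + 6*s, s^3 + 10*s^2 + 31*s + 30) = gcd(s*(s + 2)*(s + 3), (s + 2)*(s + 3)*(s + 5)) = s^2 + 5*s + 6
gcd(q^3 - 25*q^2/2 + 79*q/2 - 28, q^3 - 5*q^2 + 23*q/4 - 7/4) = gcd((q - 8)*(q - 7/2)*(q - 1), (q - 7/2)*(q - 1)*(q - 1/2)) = q^2 - 9*q/2 + 7/2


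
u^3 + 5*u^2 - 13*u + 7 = (u - 1)^2*(u + 7)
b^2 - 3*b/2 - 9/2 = (b - 3)*(b + 3/2)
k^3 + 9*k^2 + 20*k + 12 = (k + 1)*(k + 2)*(k + 6)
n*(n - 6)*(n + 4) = n^3 - 2*n^2 - 24*n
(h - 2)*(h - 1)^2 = h^3 - 4*h^2 + 5*h - 2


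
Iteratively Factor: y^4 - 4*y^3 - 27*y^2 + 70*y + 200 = (y + 2)*(y^3 - 6*y^2 - 15*y + 100) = (y - 5)*(y + 2)*(y^2 - y - 20) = (y - 5)^2*(y + 2)*(y + 4)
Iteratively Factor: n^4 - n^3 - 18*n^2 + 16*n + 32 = (n - 2)*(n^3 + n^2 - 16*n - 16) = (n - 4)*(n - 2)*(n^2 + 5*n + 4) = (n - 4)*(n - 2)*(n + 4)*(n + 1)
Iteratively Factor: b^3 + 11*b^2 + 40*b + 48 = (b + 4)*(b^2 + 7*b + 12) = (b + 4)^2*(b + 3)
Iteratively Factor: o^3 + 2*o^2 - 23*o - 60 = (o + 4)*(o^2 - 2*o - 15) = (o - 5)*(o + 4)*(o + 3)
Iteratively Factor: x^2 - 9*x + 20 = (x - 4)*(x - 5)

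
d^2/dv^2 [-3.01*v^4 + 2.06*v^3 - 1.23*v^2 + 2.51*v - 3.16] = -36.12*v^2 + 12.36*v - 2.46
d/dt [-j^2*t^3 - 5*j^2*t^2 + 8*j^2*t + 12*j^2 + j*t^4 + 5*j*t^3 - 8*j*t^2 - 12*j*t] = j*(-3*j*t^2 - 10*j*t + 8*j + 4*t^3 + 15*t^2 - 16*t - 12)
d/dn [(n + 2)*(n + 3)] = 2*n + 5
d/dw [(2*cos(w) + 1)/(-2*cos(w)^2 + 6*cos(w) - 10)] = (-2*cos(w) - cos(2*w) + 12)*sin(w)/(2*(sin(w)^2 + 3*cos(w) - 6)^2)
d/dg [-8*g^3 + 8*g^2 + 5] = 8*g*(2 - 3*g)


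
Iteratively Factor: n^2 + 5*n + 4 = (n + 4)*(n + 1)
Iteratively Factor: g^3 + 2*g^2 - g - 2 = (g - 1)*(g^2 + 3*g + 2) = (g - 1)*(g + 2)*(g + 1)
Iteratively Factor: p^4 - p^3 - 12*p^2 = (p + 3)*(p^3 - 4*p^2) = (p - 4)*(p + 3)*(p^2) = p*(p - 4)*(p + 3)*(p)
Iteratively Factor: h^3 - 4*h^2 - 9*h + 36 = (h - 4)*(h^2 - 9) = (h - 4)*(h - 3)*(h + 3)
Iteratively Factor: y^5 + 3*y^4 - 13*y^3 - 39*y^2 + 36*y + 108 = (y + 2)*(y^4 + y^3 - 15*y^2 - 9*y + 54) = (y + 2)*(y + 3)*(y^3 - 2*y^2 - 9*y + 18) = (y - 3)*(y + 2)*(y + 3)*(y^2 + y - 6) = (y - 3)*(y - 2)*(y + 2)*(y + 3)*(y + 3)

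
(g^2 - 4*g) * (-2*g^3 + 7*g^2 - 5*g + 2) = -2*g^5 + 15*g^4 - 33*g^3 + 22*g^2 - 8*g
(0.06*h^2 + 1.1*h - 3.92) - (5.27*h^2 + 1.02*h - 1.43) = -5.21*h^2 + 0.0800000000000001*h - 2.49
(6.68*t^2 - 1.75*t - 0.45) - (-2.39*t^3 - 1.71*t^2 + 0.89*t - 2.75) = 2.39*t^3 + 8.39*t^2 - 2.64*t + 2.3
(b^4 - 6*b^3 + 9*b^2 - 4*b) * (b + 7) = b^5 + b^4 - 33*b^3 + 59*b^2 - 28*b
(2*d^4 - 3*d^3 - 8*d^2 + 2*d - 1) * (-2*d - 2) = -4*d^5 + 2*d^4 + 22*d^3 + 12*d^2 - 2*d + 2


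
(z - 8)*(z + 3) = z^2 - 5*z - 24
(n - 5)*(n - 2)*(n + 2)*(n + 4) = n^4 - n^3 - 24*n^2 + 4*n + 80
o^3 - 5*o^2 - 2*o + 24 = (o - 4)*(o - 3)*(o + 2)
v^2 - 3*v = v*(v - 3)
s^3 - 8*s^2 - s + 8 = (s - 8)*(s - 1)*(s + 1)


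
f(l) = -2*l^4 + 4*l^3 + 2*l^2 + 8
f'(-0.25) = -0.12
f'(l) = -8*l^3 + 12*l^2 + 4*l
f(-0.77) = 6.66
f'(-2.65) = 222.55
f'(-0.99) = 15.56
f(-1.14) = 1.30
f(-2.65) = -151.02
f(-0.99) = 4.16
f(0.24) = 8.16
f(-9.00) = -15868.00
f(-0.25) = 8.05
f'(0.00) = 0.00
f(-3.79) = -593.69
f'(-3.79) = 592.73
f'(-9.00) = 6768.00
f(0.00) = 8.00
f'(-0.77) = 7.69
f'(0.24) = 1.54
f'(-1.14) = 22.89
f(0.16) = 8.07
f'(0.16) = 0.91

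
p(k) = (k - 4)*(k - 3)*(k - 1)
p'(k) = (k - 4)*(k - 3) + (k - 4)*(k - 1) + (k - 3)*(k - 1)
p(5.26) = 12.13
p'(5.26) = 17.84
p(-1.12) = -44.72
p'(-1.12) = 40.68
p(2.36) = 1.43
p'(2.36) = -2.05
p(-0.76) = -31.50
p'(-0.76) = 32.89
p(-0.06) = -13.17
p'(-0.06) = 19.97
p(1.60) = 2.02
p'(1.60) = 1.08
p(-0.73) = -30.52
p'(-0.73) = 32.28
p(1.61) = 2.03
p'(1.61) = 1.02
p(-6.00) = -630.00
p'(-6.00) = 223.00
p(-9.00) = -1560.00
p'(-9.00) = 406.00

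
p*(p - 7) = p^2 - 7*p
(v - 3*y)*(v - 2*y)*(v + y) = v^3 - 4*v^2*y + v*y^2 + 6*y^3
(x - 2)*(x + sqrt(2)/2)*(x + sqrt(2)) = x^3 - 2*x^2 + 3*sqrt(2)*x^2/2 - 3*sqrt(2)*x + x - 2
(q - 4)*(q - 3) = q^2 - 7*q + 12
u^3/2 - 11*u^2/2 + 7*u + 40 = (u/2 + 1)*(u - 8)*(u - 5)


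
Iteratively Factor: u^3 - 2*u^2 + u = (u - 1)*(u^2 - u) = u*(u - 1)*(u - 1)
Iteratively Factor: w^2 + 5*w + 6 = (w + 3)*(w + 2)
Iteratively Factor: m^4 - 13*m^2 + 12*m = (m)*(m^3 - 13*m + 12) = m*(m + 4)*(m^2 - 4*m + 3) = m*(m - 1)*(m + 4)*(m - 3)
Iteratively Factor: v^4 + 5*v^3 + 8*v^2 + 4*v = (v)*(v^3 + 5*v^2 + 8*v + 4) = v*(v + 2)*(v^2 + 3*v + 2) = v*(v + 1)*(v + 2)*(v + 2)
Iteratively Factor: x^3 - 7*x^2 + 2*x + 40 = (x - 4)*(x^2 - 3*x - 10) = (x - 4)*(x + 2)*(x - 5)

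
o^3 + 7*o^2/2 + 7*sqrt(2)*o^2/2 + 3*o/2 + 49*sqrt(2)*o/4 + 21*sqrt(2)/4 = (o + 1/2)*(o + 3)*(o + 7*sqrt(2)/2)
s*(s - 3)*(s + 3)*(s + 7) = s^4 + 7*s^3 - 9*s^2 - 63*s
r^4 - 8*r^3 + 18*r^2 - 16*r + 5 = (r - 5)*(r - 1)^3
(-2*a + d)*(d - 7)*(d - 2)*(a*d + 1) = -2*a^2*d^3 + 18*a^2*d^2 - 28*a^2*d + a*d^4 - 9*a*d^3 + 12*a*d^2 + 18*a*d - 28*a + d^3 - 9*d^2 + 14*d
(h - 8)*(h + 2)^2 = h^3 - 4*h^2 - 28*h - 32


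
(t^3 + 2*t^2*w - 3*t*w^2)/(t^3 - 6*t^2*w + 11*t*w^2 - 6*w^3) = t*(t + 3*w)/(t^2 - 5*t*w + 6*w^2)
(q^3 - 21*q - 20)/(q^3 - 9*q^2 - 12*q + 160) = (q + 1)/(q - 8)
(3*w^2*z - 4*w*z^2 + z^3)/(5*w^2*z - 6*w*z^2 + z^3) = (-3*w + z)/(-5*w + z)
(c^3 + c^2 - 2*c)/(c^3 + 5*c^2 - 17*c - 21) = c*(c^2 + c - 2)/(c^3 + 5*c^2 - 17*c - 21)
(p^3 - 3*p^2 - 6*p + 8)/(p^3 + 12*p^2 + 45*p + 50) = (p^2 - 5*p + 4)/(p^2 + 10*p + 25)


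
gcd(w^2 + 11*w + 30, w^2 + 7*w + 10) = w + 5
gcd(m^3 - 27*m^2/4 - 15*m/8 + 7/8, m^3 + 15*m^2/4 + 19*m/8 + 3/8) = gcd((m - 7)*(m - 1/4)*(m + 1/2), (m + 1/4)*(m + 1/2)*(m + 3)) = m + 1/2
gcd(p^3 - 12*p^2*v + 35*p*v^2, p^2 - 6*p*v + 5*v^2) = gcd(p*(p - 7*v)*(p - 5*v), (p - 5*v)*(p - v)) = p - 5*v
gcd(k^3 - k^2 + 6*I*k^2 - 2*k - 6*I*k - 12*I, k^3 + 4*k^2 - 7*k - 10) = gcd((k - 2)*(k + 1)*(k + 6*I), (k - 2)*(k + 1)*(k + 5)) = k^2 - k - 2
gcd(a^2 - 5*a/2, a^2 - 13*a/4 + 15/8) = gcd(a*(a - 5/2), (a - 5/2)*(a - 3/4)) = a - 5/2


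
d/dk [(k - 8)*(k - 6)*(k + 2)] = 3*k^2 - 24*k + 20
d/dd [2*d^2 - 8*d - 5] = 4*d - 8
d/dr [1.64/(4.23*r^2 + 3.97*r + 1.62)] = (-13.8744*r - 6.5108)/(4.23*r^2 + 3.97*r + 1.62)^2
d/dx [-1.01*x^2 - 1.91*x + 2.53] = -2.02*x - 1.91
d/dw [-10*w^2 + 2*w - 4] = 2 - 20*w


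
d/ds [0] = 0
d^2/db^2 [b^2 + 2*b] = 2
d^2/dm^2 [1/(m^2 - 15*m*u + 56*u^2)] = 2*(-m^2 + 15*m*u - 56*u^2 + (2*m - 15*u)^2)/(m^2 - 15*m*u + 56*u^2)^3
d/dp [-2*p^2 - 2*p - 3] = -4*p - 2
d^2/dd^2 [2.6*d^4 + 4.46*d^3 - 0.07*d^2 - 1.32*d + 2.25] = 31.2*d^2 + 26.76*d - 0.14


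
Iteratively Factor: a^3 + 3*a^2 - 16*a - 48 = (a + 3)*(a^2 - 16) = (a + 3)*(a + 4)*(a - 4)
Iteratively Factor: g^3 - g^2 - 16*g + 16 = (g - 4)*(g^2 + 3*g - 4) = (g - 4)*(g + 4)*(g - 1)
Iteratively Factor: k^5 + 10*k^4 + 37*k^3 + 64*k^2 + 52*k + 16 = (k + 2)*(k^4 + 8*k^3 + 21*k^2 + 22*k + 8) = (k + 2)*(k + 4)*(k^3 + 4*k^2 + 5*k + 2) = (k + 1)*(k + 2)*(k + 4)*(k^2 + 3*k + 2) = (k + 1)^2*(k + 2)*(k + 4)*(k + 2)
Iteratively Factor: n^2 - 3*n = (n)*(n - 3)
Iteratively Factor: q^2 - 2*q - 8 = (q + 2)*(q - 4)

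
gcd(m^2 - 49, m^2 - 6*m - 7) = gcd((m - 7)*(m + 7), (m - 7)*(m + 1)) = m - 7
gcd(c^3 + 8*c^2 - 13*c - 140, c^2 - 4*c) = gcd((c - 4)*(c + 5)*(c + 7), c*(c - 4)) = c - 4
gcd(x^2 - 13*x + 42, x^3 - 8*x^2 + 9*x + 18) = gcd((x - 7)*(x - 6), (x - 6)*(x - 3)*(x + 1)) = x - 6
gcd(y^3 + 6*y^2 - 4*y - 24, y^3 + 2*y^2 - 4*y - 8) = y^2 - 4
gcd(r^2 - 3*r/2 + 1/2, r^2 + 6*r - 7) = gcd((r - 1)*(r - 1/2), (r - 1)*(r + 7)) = r - 1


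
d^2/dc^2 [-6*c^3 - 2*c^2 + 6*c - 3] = -36*c - 4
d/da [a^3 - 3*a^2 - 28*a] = 3*a^2 - 6*a - 28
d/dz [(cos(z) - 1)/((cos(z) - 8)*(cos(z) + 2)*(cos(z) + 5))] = 2*(cos(z)^3 - 2*cos(z)^2 + cos(z) + 63)*sin(z)/((cos(z) - 8)^2*(cos(z) + 2)^2*(cos(z) + 5)^2)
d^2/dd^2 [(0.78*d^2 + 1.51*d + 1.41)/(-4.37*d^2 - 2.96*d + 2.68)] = (-37.493726*d^3 - 216.370062*d^2 - 215.538888*d - 92.896024)/(83.453453*d^6 + 169.580472*d^5 - 38.6745*d^4 - 182.06368*d^3 + 23.718*d^2 + 63.779712*d - 19.248832)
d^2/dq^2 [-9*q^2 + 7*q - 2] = -18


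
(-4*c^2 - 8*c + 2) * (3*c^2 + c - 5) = -12*c^4 - 28*c^3 + 18*c^2 + 42*c - 10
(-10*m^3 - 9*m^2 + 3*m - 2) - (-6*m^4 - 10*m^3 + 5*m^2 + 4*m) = 6*m^4 - 14*m^2 - m - 2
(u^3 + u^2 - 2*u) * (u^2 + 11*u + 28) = u^5 + 12*u^4 + 37*u^3 + 6*u^2 - 56*u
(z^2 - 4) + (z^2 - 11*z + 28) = 2*z^2 - 11*z + 24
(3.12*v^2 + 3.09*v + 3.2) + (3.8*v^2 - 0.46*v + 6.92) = 6.92*v^2 + 2.63*v + 10.12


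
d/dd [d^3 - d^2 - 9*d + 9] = 3*d^2 - 2*d - 9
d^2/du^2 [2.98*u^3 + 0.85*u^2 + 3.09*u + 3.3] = 17.88*u + 1.7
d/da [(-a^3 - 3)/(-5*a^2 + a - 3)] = (3*a^2*(5*a^2 - a + 3) - (10*a - 1)*(a^3 + 3))/(5*a^2 - a + 3)^2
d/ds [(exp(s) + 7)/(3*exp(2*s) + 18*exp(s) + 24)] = (-2*(exp(s) + 3)*(exp(s) + 7) + exp(2*s) + 6*exp(s) + 8)*exp(s)/(3*(exp(2*s) + 6*exp(s) + 8)^2)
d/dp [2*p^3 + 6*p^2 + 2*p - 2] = 6*p^2 + 12*p + 2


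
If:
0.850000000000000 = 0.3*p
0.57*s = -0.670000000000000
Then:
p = 2.83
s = -1.18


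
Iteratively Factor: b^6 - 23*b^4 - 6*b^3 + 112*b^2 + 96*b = (b + 4)*(b^5 - 4*b^4 - 7*b^3 + 22*b^2 + 24*b) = (b - 4)*(b + 4)*(b^4 - 7*b^2 - 6*b) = (b - 4)*(b - 3)*(b + 4)*(b^3 + 3*b^2 + 2*b) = (b - 4)*(b - 3)*(b + 1)*(b + 4)*(b^2 + 2*b) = (b - 4)*(b - 3)*(b + 1)*(b + 2)*(b + 4)*(b)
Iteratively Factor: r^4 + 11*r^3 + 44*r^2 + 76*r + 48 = (r + 4)*(r^3 + 7*r^2 + 16*r + 12) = (r + 3)*(r + 4)*(r^2 + 4*r + 4) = (r + 2)*(r + 3)*(r + 4)*(r + 2)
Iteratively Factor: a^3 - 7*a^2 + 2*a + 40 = (a - 5)*(a^2 - 2*a - 8) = (a - 5)*(a - 4)*(a + 2)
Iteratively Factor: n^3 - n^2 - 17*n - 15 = (n + 3)*(n^2 - 4*n - 5) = (n + 1)*(n + 3)*(n - 5)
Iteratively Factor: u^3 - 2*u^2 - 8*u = (u - 4)*(u^2 + 2*u) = u*(u - 4)*(u + 2)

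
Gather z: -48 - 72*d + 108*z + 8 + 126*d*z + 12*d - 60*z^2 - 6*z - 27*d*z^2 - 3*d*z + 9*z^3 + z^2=-60*d + 9*z^3 + z^2*(-27*d - 59) + z*(123*d + 102) - 40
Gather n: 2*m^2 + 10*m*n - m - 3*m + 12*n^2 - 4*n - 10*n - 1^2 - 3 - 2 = 2*m^2 - 4*m + 12*n^2 + n*(10*m - 14) - 6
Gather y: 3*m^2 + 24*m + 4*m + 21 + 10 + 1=3*m^2 + 28*m + 32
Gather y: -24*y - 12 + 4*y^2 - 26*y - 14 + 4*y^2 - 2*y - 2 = 8*y^2 - 52*y - 28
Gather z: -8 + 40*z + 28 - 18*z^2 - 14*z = -18*z^2 + 26*z + 20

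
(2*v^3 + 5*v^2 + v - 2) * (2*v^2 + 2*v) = 4*v^5 + 14*v^4 + 12*v^3 - 2*v^2 - 4*v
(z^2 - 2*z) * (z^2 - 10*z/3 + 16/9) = z^4 - 16*z^3/3 + 76*z^2/9 - 32*z/9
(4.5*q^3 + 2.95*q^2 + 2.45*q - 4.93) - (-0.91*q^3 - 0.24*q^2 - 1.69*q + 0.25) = 5.41*q^3 + 3.19*q^2 + 4.14*q - 5.18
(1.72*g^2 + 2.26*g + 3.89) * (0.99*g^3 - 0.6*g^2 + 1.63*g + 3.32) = 1.7028*g^5 + 1.2054*g^4 + 5.2987*g^3 + 7.0602*g^2 + 13.8439*g + 12.9148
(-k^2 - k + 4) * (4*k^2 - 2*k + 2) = -4*k^4 - 2*k^3 + 16*k^2 - 10*k + 8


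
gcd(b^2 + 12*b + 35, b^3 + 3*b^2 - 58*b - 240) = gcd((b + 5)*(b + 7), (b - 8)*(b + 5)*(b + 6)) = b + 5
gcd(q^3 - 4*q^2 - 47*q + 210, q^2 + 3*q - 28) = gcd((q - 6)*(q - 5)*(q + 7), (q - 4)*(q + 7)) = q + 7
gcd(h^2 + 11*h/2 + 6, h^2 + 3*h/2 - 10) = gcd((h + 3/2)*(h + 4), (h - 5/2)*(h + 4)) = h + 4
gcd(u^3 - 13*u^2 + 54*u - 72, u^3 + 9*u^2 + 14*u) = 1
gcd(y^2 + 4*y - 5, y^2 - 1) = y - 1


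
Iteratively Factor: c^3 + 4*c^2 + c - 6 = (c - 1)*(c^2 + 5*c + 6) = (c - 1)*(c + 3)*(c + 2)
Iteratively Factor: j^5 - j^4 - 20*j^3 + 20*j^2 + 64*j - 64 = (j - 1)*(j^4 - 20*j^2 + 64) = (j - 4)*(j - 1)*(j^3 + 4*j^2 - 4*j - 16) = (j - 4)*(j - 1)*(j + 4)*(j^2 - 4) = (j - 4)*(j - 2)*(j - 1)*(j + 4)*(j + 2)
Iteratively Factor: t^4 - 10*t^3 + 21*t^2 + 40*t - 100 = (t - 2)*(t^3 - 8*t^2 + 5*t + 50) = (t - 5)*(t - 2)*(t^2 - 3*t - 10) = (t - 5)*(t - 2)*(t + 2)*(t - 5)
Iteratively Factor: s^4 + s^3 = (s)*(s^3 + s^2) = s^2*(s^2 + s) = s^2*(s + 1)*(s)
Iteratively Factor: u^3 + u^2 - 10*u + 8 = (u + 4)*(u^2 - 3*u + 2) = (u - 1)*(u + 4)*(u - 2)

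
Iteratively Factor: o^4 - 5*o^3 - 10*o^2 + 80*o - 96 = (o + 4)*(o^3 - 9*o^2 + 26*o - 24) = (o - 2)*(o + 4)*(o^2 - 7*o + 12) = (o - 4)*(o - 2)*(o + 4)*(o - 3)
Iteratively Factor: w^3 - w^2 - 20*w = (w + 4)*(w^2 - 5*w) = w*(w + 4)*(w - 5)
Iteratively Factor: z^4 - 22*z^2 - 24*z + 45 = (z + 3)*(z^3 - 3*z^2 - 13*z + 15) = (z - 1)*(z + 3)*(z^2 - 2*z - 15) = (z - 1)*(z + 3)^2*(z - 5)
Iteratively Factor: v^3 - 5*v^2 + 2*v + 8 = (v + 1)*(v^2 - 6*v + 8) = (v - 2)*(v + 1)*(v - 4)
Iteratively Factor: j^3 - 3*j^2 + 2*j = (j - 2)*(j^2 - j) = (j - 2)*(j - 1)*(j)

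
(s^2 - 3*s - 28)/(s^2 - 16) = (s - 7)/(s - 4)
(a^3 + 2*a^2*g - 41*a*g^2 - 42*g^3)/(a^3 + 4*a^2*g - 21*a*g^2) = (a^2 - 5*a*g - 6*g^2)/(a*(a - 3*g))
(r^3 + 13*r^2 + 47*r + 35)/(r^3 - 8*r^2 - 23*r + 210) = (r^2 + 8*r + 7)/(r^2 - 13*r + 42)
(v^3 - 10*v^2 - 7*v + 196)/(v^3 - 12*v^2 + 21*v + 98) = (v + 4)/(v + 2)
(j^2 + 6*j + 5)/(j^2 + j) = (j + 5)/j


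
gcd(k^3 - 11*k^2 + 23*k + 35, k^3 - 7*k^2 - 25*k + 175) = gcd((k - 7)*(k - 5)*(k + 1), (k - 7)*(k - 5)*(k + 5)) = k^2 - 12*k + 35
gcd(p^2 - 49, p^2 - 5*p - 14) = p - 7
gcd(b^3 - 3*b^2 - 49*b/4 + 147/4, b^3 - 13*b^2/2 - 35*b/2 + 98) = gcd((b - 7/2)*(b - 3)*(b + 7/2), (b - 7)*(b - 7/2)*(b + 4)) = b - 7/2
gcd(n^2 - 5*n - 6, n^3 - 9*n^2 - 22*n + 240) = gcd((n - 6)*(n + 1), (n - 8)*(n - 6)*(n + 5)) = n - 6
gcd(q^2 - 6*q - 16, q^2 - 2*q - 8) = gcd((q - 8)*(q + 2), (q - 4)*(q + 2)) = q + 2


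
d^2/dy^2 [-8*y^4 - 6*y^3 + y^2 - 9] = -96*y^2 - 36*y + 2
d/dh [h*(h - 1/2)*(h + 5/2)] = 3*h^2 + 4*h - 5/4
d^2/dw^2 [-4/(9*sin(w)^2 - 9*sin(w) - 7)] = 36*(-36*sin(w)^4 + 27*sin(w)^3 + 17*sin(w)^2 - 47*sin(w) + 32)/(-9*sin(w)^2 + 9*sin(w) + 7)^3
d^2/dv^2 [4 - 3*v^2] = -6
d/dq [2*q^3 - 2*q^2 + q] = 6*q^2 - 4*q + 1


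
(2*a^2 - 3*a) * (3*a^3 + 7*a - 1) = 6*a^5 - 9*a^4 + 14*a^3 - 23*a^2 + 3*a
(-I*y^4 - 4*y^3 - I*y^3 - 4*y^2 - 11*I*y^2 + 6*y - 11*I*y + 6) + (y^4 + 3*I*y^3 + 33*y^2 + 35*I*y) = y^4 - I*y^4 - 4*y^3 + 2*I*y^3 + 29*y^2 - 11*I*y^2 + 6*y + 24*I*y + 6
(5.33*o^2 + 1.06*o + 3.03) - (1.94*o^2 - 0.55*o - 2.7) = 3.39*o^2 + 1.61*o + 5.73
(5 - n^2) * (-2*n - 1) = 2*n^3 + n^2 - 10*n - 5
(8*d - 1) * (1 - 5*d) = -40*d^2 + 13*d - 1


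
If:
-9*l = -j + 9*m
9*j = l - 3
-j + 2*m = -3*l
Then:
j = -27/74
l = -21/74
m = 9/37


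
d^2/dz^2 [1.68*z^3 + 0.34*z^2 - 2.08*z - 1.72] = 10.08*z + 0.68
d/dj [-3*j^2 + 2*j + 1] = 2 - 6*j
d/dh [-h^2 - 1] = -2*h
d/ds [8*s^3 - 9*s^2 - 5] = 6*s*(4*s - 3)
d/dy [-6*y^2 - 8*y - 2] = -12*y - 8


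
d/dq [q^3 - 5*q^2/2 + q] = 3*q^2 - 5*q + 1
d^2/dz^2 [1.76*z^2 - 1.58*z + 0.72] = 3.52000000000000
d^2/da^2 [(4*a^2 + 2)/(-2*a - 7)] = -408/(8*a^3 + 84*a^2 + 294*a + 343)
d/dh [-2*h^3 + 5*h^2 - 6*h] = -6*h^2 + 10*h - 6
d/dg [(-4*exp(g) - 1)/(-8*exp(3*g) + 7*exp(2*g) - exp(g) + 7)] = (-(4*exp(g) + 1)*(24*exp(2*g) - 14*exp(g) + 1) + 32*exp(3*g) - 28*exp(2*g) + 4*exp(g) - 28)*exp(g)/(8*exp(3*g) - 7*exp(2*g) + exp(g) - 7)^2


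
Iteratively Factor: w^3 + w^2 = (w)*(w^2 + w) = w*(w + 1)*(w)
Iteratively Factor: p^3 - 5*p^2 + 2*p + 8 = (p - 2)*(p^2 - 3*p - 4) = (p - 4)*(p - 2)*(p + 1)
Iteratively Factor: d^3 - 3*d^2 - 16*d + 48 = (d - 4)*(d^2 + d - 12) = (d - 4)*(d + 4)*(d - 3)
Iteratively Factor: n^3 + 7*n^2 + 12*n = (n + 3)*(n^2 + 4*n) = (n + 3)*(n + 4)*(n)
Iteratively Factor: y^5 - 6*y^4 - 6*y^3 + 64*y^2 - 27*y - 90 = (y - 2)*(y^4 - 4*y^3 - 14*y^2 + 36*y + 45) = (y - 2)*(y + 1)*(y^3 - 5*y^2 - 9*y + 45) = (y - 3)*(y - 2)*(y + 1)*(y^2 - 2*y - 15) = (y - 5)*(y - 3)*(y - 2)*(y + 1)*(y + 3)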